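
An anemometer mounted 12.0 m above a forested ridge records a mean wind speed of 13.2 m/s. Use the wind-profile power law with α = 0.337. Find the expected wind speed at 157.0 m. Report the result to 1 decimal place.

Power-law profile: V₂ = V₁ · (z₂/z₁)^α
V₂ = 13.2 × (157.0/12.0)^0.337 = 13.2 × (13.0833)^0.337
    = 13.2 × 2.3787 = 31.3984 m/s

31.4 m/s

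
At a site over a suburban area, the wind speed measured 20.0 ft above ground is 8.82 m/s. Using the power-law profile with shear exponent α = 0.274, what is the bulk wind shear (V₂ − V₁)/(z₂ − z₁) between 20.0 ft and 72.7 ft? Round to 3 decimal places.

Power law: V₂ = V₁ · (z₂/z₁)^α = 8.82 × (3.6350)^0.274 = 12.5617 m/s
ΔV/Δz = (12.5617 − 8.82)/(72.7 − 20.0) = 3.7417/52.7000 = 0.07100 m/s/ft

0.071 m/s/ft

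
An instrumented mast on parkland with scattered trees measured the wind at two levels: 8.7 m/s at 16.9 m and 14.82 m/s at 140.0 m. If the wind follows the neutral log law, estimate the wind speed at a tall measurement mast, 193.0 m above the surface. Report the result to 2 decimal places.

15.75 m/s

Log law: V ∝ ln(z/z₀). From the pair, with r = V₁/V₂ = 0.58704,
ln z₀ = (ln z₁ − r·ln z₂)/(1 − r) = (2.8273 − 0.58704×4.9416)/0.41296 = -0.1783 → z₀ = 0.8366 m
V₃ = V₁ · ln(z₃/z₀)/ln(z₁/z₀) = 8.7 × 5.4410/3.0057 = 15.7493 m/s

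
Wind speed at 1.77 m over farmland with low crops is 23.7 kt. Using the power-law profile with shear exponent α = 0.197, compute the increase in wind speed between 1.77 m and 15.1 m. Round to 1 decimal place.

Power law: V₂ = V₁ · (z₂/z₁)^α = 23.7 × (8.5311)^0.197 = 36.1540 kt
ΔV = 36.1540 − 23.7 = 12.4540 kt

12.5 kt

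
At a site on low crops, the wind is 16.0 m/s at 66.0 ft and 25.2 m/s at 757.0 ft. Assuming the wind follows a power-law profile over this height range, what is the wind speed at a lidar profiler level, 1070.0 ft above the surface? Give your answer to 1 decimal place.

First find α: α = ln(V₂/V₁)/ln(z₂/z₁) = ln(25.2/16.0)/ln(757.0/66.0) = 0.45426/2.43971 = 0.1862
Extrapolate from 757.0 ft to 1070.0 ft: V₃ = 25.2 × (1070.0/757.0)^0.1862 = 25.2 × 1.0666 = 26.8771 m/s

26.9 m/s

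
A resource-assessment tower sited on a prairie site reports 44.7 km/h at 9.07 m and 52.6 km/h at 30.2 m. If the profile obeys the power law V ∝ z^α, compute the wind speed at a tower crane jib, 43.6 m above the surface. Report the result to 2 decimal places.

First find α: α = ln(V₂/V₁)/ln(z₂/z₁) = ln(52.6/44.7)/ln(30.2/9.07) = 0.16274/1.20287 = 0.1353
Extrapolate from 30.2 m to 43.6 m: V₃ = 52.6 × (43.6/30.2)^0.1353 = 52.6 × 1.0509 = 55.2793 km/h

55.28 km/h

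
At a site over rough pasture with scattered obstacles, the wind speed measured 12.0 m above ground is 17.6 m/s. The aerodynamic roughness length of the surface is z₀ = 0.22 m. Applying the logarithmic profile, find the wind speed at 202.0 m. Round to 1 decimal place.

Log law: V(z) ∝ ln(z/z₀), so V₂/V₁ = ln(z₂/z₀) / ln(z₁/z₀).
ln(202.0/0.22) = 6.8224, ln(12.0/0.22) = 3.9990
V₂ = 17.6 × 6.8224/3.9990 = 17.6 × 1.7060 = 30.0258 m/s

30.0 m/s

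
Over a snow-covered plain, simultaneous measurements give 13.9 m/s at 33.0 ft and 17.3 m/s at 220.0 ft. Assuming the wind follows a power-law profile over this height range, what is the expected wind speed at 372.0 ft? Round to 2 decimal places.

18.38 m/s

First find α: α = ln(V₂/V₁)/ln(z₂/z₁) = ln(17.3/13.9)/ln(220.0/33.0) = 0.21882/1.89712 = 0.1153
Extrapolate from 220.0 ft to 372.0 ft: V₃ = 17.3 × (372.0/220.0)^0.1153 = 17.3 × 1.0625 = 18.3805 m/s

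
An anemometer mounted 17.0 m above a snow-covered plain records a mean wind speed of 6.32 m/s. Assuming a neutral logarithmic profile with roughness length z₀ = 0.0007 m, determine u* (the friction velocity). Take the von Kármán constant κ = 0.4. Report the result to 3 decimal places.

u* ≈ 0.250 m/s

Log law: V(z) = (u*/κ) · ln(z/z₀) ⇒ u* = κ · V / ln(z/z₀)
u* = 0.4 × 6.32 / ln(17.0/0.0007) = 0.4 × 6.32 / 10.0976
   = 2.5280 / 10.0976 = 0.2504 m/s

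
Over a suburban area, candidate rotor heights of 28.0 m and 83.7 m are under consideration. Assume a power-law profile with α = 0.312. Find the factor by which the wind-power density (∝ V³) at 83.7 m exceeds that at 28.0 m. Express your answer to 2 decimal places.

2.79

Speed ratio: V_B/V_A = (z_B/z_A)^α = (83.7/28.0)^0.312 = (2.9893)^0.312 = 1.40727
Power-density ratio: P_B/P_A = (V_B/V_A)³ = (1.40727)³ = 2.78696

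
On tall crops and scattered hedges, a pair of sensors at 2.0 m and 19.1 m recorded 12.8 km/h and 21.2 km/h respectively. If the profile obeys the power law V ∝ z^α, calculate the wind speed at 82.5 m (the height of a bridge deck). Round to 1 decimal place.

29.4 km/h

First find α: α = ln(V₂/V₁)/ln(z₂/z₁) = ln(21.2/12.8)/ln(19.1/2.0) = 0.50456/2.25654 = 0.2236
Extrapolate from 19.1 m to 82.5 m: V₃ = 21.2 × (82.5/19.1)^0.2236 = 21.2 × 1.3870 = 29.4045 km/h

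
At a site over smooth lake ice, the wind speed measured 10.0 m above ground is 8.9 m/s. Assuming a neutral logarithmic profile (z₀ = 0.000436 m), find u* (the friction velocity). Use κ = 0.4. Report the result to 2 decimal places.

Log law: V(z) = (u*/κ) · ln(z/z₀) ⇒ u* = κ · V / ln(z/z₀)
u* = 0.4 × 8.9 / ln(10.0/0.000436) = 0.4 × 8.9 / 10.0405
   = 3.5600 / 10.0405 = 0.3546 m/s

u* ≈ 0.35 m/s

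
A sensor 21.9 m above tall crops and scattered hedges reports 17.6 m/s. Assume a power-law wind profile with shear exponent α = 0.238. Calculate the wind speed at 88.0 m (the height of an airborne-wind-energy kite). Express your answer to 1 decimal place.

Power-law profile: V₂ = V₁ · (z₂/z₁)^α
V₂ = 17.6 × (88.0/21.9)^0.238 = 17.6 × (4.0183)^0.238
    = 17.6 × 1.3924 = 24.5061 m/s

24.5 m/s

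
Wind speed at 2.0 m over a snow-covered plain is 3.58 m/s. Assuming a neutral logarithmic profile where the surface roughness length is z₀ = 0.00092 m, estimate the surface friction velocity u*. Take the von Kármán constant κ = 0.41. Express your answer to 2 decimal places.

Log law: V(z) = (u*/κ) · ln(z/z₀) ⇒ u* = κ · V / ln(z/z₀)
u* = 0.41 × 3.58 / ln(2.0/0.00092) = 0.41 × 3.58 / 7.6843
   = 1.4678 / 7.6843 = 0.1910 m/s

u* ≈ 0.19 m/s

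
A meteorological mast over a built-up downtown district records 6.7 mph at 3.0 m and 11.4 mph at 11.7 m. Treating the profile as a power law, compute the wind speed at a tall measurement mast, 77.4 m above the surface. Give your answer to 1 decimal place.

First find α: α = ln(V₂/V₁)/ln(z₂/z₁) = ln(11.4/6.7)/ln(11.7/3.0) = 0.53151/1.36098 = 0.3905
Extrapolate from 11.7 m to 77.4 m: V₃ = 11.4 × (77.4/11.7)^0.3905 = 11.4 × 2.0915 = 23.8429 mph

23.8 mph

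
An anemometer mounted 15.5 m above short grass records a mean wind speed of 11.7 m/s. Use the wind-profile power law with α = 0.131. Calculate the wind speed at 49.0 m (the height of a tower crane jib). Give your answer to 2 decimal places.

Power-law profile: V₂ = V₁ · (z₂/z₁)^α
V₂ = 11.7 × (49.0/15.5)^0.131 = 11.7 × (3.1613)^0.131
    = 11.7 × 1.1627 = 13.6040 m/s

13.60 m/s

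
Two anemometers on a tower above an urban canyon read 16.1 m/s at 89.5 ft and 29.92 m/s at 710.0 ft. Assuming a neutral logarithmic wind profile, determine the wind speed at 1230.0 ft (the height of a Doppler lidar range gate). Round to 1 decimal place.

Log law: V ∝ ln(z/z₀). From the pair, with r = V₁/V₂ = 0.53810,
ln z₀ = (ln z₁ − r·ln z₂)/(1 − r) = (4.4942 − 0.53810×6.5653)/0.46190 = 2.0815 → z₀ = 8.017 ft
V₃ = V₁ · ln(z₃/z₀)/ln(z₁/z₀) = 16.1 × 5.0332/2.4127 = 33.5869 m/s

33.6 m/s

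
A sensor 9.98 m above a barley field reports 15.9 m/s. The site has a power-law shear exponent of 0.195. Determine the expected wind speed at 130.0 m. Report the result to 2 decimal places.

26.23 m/s

Power-law profile: V₂ = V₁ · (z₂/z₁)^α
V₂ = 15.9 × (130.0/9.98)^0.195 = 15.9 × (13.0261)^0.195
    = 15.9 × 1.6496 = 26.2292 m/s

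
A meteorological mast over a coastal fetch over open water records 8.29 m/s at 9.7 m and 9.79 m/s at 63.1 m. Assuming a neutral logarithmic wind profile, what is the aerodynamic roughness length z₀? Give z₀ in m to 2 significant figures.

Log law: V(z) ∝ ln(z/z₀). With r = V₁/V₂ = 8.29/9.79 = 0.84678,
r · ln(z₂/z₀) = ln(z₁/z₀) ⇒ ln z₀ = (ln z₁ − r·ln z₂)/(1 − r)
ln z₀ = (2.27213 − 0.84678×4.14472) / 0.15322 = -8.0771
z₀ = exp(-8.0771) = 0.0003106 m

z₀ ≈ 0.00031 m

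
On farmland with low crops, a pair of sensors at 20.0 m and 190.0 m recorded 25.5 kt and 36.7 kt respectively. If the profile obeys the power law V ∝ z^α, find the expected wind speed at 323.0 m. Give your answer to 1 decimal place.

First find α: α = ln(V₂/V₁)/ln(z₂/z₁) = ln(36.7/25.5)/ln(190.0/20.0) = 0.36410/2.25129 = 0.1617
Extrapolate from 190.0 m to 323.0 m: V₃ = 36.7 × (323.0/190.0)^0.1617 = 36.7 × 1.0896 = 39.9886 kt

40.0 kt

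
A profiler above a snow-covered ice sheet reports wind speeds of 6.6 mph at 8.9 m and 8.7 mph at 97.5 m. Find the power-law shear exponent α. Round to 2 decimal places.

α ≈ 0.12

Power law: V₂/V₁ = (z₂/z₁)^α ⇒ α = ln(V₂/V₁) / ln(z₂/z₁)
α = ln(8.7/6.6) / ln(97.5/8.9) = ln(1.3182) / ln(10.9551)
  = 0.27625 / 2.39380 = 0.11540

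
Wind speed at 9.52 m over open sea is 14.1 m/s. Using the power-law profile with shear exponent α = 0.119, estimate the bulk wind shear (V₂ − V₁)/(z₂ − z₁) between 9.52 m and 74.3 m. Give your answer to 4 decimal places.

Power law: V₂ = V₁ · (z₂/z₁)^α = 14.1 × (7.8046)^0.119 = 18.0057 m/s
ΔV/Δz = (18.0057 − 14.1)/(74.3 − 9.52) = 3.9057/64.7800 = 0.06029 m/s/m

0.0603 m/s/m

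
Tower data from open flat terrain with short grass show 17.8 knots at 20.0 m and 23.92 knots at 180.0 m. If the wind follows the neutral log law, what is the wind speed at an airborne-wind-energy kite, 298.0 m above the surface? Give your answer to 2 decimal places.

25.32 knots

Log law: V ∝ ln(z/z₀). From the pair, with r = V₁/V₂ = 0.74415,
ln z₀ = (ln z₁ − r·ln z₂)/(1 − r) = (2.9957 − 0.74415×5.1930)/0.25585 = -3.3949 → z₀ = 0.03354 m
V₃ = V₁ · ln(z₃/z₀)/ln(z₁/z₀) = 17.8 × 9.0920/6.3906 = 25.3242 knots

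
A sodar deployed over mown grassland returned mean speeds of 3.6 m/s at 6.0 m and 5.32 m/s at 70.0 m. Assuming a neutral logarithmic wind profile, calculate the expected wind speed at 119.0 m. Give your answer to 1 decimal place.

5.7 m/s

Log law: V ∝ ln(z/z₀). From the pair, with r = V₁/V₂ = 0.67669,
ln z₀ = (ln z₁ − r·ln z₂)/(1 − r) = (1.7918 − 0.67669×4.2485)/0.32331 = -3.3502 → z₀ = 0.03508 m
V₃ = V₁ · ln(z₃/z₀)/ln(z₁/z₀) = 3.6 × 8.1294/5.1420 = 5.6915 m/s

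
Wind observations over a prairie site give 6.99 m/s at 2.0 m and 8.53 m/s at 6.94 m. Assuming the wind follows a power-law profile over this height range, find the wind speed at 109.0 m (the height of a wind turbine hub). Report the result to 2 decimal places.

13.25 m/s

First find α: α = ln(V₂/V₁)/ln(z₂/z₁) = ln(8.53/6.99)/ln(6.94/2.0) = 0.19911/1.24415 = 0.1600
Extrapolate from 6.94 m to 109.0 m: V₃ = 8.53 × (109.0/6.94)^0.1600 = 8.53 × 1.5539 = 13.2545 m/s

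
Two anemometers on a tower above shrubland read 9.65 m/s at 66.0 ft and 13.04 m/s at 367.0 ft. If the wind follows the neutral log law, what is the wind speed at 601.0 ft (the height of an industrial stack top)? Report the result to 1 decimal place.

14.0 m/s

Log law: V ∝ ln(z/z₀). From the pair, with r = V₁/V₂ = 0.74003,
ln z₀ = (ln z₁ − r·ln z₂)/(1 − r) = (4.1897 − 0.74003×5.9054)/0.25997 = -0.6943 → z₀ = 0.4994 ft
V₃ = V₁ · ln(z₃/z₀)/ln(z₁/z₀) = 9.65 × 7.0929/4.8839 = 14.0146 m/s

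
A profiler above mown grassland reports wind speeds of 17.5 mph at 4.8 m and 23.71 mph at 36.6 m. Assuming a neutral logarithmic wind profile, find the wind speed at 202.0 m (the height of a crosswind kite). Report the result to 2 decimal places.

Log law: V ∝ ln(z/z₀). From the pair, with r = V₁/V₂ = 0.73809,
ln z₀ = (ln z₁ − r·ln z₂)/(1 − r) = (1.5686 − 0.73809×3.6000)/0.26191 = -4.1560 → z₀ = 0.01567 m
V₃ = V₁ · ln(z₃/z₀)/ln(z₁/z₀) = 17.5 × 9.4643/5.7246 = 28.9320 mph

28.93 mph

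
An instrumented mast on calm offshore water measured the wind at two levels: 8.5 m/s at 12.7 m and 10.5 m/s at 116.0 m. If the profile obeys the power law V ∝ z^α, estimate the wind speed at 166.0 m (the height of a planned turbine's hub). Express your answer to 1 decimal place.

10.9 m/s

First find α: α = ln(V₂/V₁)/ln(z₂/z₁) = ln(10.5/8.5)/ln(116.0/12.7) = 0.21131/2.21199 = 0.0955
Extrapolate from 116.0 m to 166.0 m: V₃ = 10.5 × (166.0/116.0)^0.0955 = 10.5 × 1.0348 = 10.8657 m/s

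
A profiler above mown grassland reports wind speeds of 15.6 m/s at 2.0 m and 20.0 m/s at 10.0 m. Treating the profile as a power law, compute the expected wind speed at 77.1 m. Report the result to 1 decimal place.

First find α: α = ln(V₂/V₁)/ln(z₂/z₁) = ln(20.0/15.6)/ln(10.0/2.0) = 0.24846/1.60944 = 0.1544
Extrapolate from 10.0 m to 77.1 m: V₃ = 20.0 × (77.1/10.0)^0.1544 = 20.0 × 1.3707 = 27.4139 m/s

27.4 m/s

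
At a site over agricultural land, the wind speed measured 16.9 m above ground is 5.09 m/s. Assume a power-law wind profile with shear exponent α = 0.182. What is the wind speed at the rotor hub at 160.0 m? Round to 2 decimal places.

Power-law profile: V₂ = V₁ · (z₂/z₁)^α
V₂ = 5.09 × (160.0/16.9)^0.182 = 5.09 × (9.4675)^0.182
    = 5.09 × 1.5055 = 7.6629 m/s

7.66 m/s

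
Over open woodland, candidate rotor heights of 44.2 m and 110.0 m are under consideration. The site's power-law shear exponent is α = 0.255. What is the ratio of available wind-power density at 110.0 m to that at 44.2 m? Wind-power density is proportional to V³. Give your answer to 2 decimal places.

Speed ratio: V_B/V_A = (z_B/z_A)^α = (110.0/44.2)^0.255 = (2.4887)^0.255 = 1.26175
Power-density ratio: P_B/P_A = (V_B/V_A)³ = (1.26175)³ = 2.00871

2.01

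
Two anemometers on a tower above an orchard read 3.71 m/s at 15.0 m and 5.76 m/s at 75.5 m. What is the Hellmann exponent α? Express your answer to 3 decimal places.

α ≈ 0.272

Power law: V₂/V₁ = (z₂/z₁)^α ⇒ α = ln(V₂/V₁) / ln(z₂/z₁)
α = ln(5.76/3.71) / ln(75.5/15.0) = ln(1.5526) / ln(5.0333)
  = 0.43991 / 1.61608 = 0.27220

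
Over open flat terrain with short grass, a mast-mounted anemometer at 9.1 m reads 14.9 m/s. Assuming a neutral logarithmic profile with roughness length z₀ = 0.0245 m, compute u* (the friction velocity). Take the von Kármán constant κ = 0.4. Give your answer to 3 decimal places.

u* ≈ 1.007 m/s

Log law: V(z) = (u*/κ) · ln(z/z₀) ⇒ u* = κ · V / ln(z/z₀)
u* = 0.4 × 14.9 / ln(9.1/0.0245) = 0.4 × 14.9 / 5.9174
   = 5.9600 / 5.9174 = 1.0072 m/s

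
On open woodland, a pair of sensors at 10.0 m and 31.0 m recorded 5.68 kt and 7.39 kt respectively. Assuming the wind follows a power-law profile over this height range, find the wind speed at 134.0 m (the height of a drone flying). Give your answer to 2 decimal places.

First find α: α = ln(V₂/V₁)/ln(z₂/z₁) = ln(7.39/5.68)/ln(31.0/10.0) = 0.26318/1.13140 = 0.2326
Extrapolate from 31.0 m to 134.0 m: V₃ = 7.39 × (134.0/31.0)^0.2326 = 7.39 × 1.4057 = 10.3878 kt

10.39 kt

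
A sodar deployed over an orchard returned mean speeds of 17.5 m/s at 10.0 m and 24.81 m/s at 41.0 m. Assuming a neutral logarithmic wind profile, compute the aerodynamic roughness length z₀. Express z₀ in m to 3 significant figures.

z₀ ≈ 0.341 m

Log law: V(z) ∝ ln(z/z₀). With r = V₁/V₂ = 17.5/24.81 = 0.70536,
r · ln(z₂/z₀) = ln(z₁/z₀) ⇒ ln z₀ = (ln z₁ − r·ln z₂)/(1 − r)
ln z₀ = (2.30259 − 0.70536×3.71357) / 0.29464 = -1.0753
z₀ = exp(-1.0753) = 0.3412 m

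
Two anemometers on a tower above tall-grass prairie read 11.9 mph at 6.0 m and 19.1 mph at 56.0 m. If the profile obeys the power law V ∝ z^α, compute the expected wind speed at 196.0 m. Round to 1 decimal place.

First find α: α = ln(V₂/V₁)/ln(z₂/z₁) = ln(19.1/11.9)/ln(56.0/6.0) = 0.47315/2.23359 = 0.2118
Extrapolate from 56.0 m to 196.0 m: V₃ = 19.1 × (196.0/56.0)^0.2118 = 19.1 × 1.3039 = 24.9049 mph

24.9 mph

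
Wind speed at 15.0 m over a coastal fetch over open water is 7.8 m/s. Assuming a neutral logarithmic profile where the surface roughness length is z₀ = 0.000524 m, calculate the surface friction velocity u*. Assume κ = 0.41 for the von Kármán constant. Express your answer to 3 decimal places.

u* ≈ 0.312 m/s

Log law: V(z) = (u*/κ) · ln(z/z₀) ⇒ u* = κ · V / ln(z/z₀)
u* = 0.41 × 7.8 / ln(15.0/0.000524) = 0.41 × 7.8 / 10.2621
   = 3.1980 / 10.2621 = 0.3116 m/s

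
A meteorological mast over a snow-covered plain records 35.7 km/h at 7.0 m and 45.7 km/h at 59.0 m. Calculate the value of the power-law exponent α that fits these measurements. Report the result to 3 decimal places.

Power law: V₂/V₁ = (z₂/z₁)^α ⇒ α = ln(V₂/V₁) / ln(z₂/z₁)
α = ln(45.7/35.7) / ln(59.0/7.0) = ln(1.2801) / ln(8.4286)
  = 0.24695 / 2.13163 = 0.11585

α ≈ 0.116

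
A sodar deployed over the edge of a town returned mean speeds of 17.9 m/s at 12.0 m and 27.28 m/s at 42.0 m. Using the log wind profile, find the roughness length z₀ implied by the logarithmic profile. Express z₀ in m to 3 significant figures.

Log law: V(z) ∝ ln(z/z₀). With r = V₁/V₂ = 17.9/27.28 = 0.65616,
r · ln(z₂/z₀) = ln(z₁/z₀) ⇒ ln z₀ = (ln z₁ − r·ln z₂)/(1 − r)
ln z₀ = (2.48491 − 0.65616×3.73767) / 0.34384 = 0.0942
z₀ = exp(0.0942) = 1.099 m

z₀ ≈ 1.10 m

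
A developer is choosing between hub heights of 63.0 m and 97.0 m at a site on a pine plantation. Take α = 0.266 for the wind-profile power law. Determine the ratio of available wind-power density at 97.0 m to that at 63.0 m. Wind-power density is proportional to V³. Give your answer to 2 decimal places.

Speed ratio: V_B/V_A = (z_B/z_A)^α = (97.0/63.0)^0.266 = (1.5397)^0.266 = 1.12165
Power-density ratio: P_B/P_A = (V_B/V_A)³ = (1.12165)³ = 1.41114

1.41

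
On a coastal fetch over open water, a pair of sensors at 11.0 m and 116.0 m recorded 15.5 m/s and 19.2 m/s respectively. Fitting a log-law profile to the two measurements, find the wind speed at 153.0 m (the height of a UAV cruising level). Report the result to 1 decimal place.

19.6 m/s

Log law: V ∝ ln(z/z₀). From the pair, with r = V₁/V₂ = 0.80729,
ln z₀ = (ln z₁ − r·ln z₂)/(1 − r) = (2.3979 − 0.80729×4.7536)/0.19271 = -7.4706 → z₀ = 0.0005696 m
V₃ = V₁ · ln(z₃/z₀)/ln(z₁/z₀) = 15.5 × 12.5010/9.8685 = 19.6348 m/s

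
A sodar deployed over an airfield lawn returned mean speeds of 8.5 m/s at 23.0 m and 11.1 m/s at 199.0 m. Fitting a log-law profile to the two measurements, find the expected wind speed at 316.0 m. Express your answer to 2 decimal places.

11.66 m/s

Log law: V ∝ ln(z/z₀). From the pair, with r = V₁/V₂ = 0.76577,
ln z₀ = (ln z₁ − r·ln z₂)/(1 − r) = (3.1355 − 0.76577×5.2933)/0.23423 = -3.9189 → z₀ = 0.01986 m
V₃ = V₁ · ln(z₃/z₀)/ln(z₁/z₀) = 8.5 × 9.6746/7.0544 = 11.6572 m/s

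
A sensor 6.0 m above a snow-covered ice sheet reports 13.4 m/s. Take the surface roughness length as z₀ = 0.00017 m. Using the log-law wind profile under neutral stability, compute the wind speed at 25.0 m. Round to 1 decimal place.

Log law: V(z) ∝ ln(z/z₀), so V₂/V₁ = ln(z₂/z₀) / ln(z₁/z₀).
ln(25.0/0.00017) = 11.8986, ln(6.0/0.00017) = 10.4715
V₂ = 13.4 × 11.8986/10.4715 = 13.4 × 1.1363 = 15.2262 m/s

15.2 m/s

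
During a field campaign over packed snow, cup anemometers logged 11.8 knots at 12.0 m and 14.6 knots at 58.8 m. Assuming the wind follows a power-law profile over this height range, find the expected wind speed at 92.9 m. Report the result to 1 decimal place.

First find α: α = ln(V₂/V₁)/ln(z₂/z₁) = ln(14.6/11.8)/ln(58.8/12.0) = 0.21292/1.58924 = 0.1340
Extrapolate from 58.8 m to 92.9 m: V₃ = 14.6 × (92.9/58.8)^0.1340 = 14.6 × 1.0632 = 15.5227 knots

15.5 knots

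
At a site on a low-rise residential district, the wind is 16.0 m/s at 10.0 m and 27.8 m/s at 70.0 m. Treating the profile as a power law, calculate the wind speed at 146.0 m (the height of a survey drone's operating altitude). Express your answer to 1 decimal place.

First find α: α = ln(V₂/V₁)/ln(z₂/z₁) = ln(27.8/16.0)/ln(70.0/10.0) = 0.55245/1.94591 = 0.2839
Extrapolate from 70.0 m to 146.0 m: V₃ = 27.8 × (146.0/70.0)^0.2839 = 27.8 × 1.2321 = 34.2517 m/s

34.3 m/s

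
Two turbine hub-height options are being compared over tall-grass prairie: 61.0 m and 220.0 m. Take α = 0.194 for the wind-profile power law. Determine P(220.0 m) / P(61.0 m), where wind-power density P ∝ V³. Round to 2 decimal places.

2.11

Speed ratio: V_B/V_A = (z_B/z_A)^α = (220.0/61.0)^0.194 = (3.6066)^0.194 = 1.28256
Power-density ratio: P_B/P_A = (V_B/V_A)³ = (1.28256)³ = 2.10974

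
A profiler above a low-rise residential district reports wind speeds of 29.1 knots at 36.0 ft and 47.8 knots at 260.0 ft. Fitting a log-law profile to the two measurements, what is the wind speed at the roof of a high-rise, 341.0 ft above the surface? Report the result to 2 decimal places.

Log law: V ∝ ln(z/z₀). From the pair, with r = V₁/V₂ = 0.60879,
ln z₀ = (ln z₁ − r·ln z₂)/(1 − r) = (3.5835 − 0.60879×5.5607)/0.39121 = 0.5068 → z₀ = 1.660 ft
V₃ = V₁ · ln(z₃/z₀)/ln(z₁/z₀) = 29.1 × 5.3251/3.0768 = 50.3650 knots

50.37 knots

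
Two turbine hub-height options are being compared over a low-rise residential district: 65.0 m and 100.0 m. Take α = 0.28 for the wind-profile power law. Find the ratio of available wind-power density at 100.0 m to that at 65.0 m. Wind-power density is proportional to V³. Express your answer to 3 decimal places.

Speed ratio: V_B/V_A = (z_B/z_A)^α = (100.0/65.0)^0.28 = (1.5385)^0.28 = 1.12820
Power-density ratio: P_B/P_A = (V_B/V_A)³ = (1.12820)³ = 1.43599

1.436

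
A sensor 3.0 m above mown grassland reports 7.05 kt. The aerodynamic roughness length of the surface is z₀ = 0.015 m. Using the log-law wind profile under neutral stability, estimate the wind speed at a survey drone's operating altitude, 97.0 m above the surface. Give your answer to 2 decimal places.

Log law: V(z) ∝ ln(z/z₀), so V₂/V₁ = ln(z₂/z₀) / ln(z₁/z₀).
ln(97.0/0.015) = 8.7744, ln(3.0/0.015) = 5.2983
V₂ = 7.05 × 8.7744/5.2983 = 7.05 × 1.6561 = 11.6753 kt

11.68 kt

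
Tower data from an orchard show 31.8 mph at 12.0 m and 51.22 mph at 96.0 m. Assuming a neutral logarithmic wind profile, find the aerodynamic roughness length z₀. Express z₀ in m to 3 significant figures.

z₀ ≈ 0.398 m

Log law: V(z) ∝ ln(z/z₀). With r = V₁/V₂ = 31.8/51.22 = 0.62085,
r · ln(z₂/z₀) = ln(z₁/z₀) ⇒ ln z₀ = (ln z₁ − r·ln z₂)/(1 − r)
ln z₀ = (2.48491 − 0.62085×4.56435) / 0.37915 = -0.9202
z₀ = exp(-0.9202) = 0.3985 m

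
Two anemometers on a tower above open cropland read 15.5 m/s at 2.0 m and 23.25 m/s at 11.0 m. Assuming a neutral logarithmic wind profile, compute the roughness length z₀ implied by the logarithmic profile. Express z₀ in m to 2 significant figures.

z₀ ≈ 0.066 m

Log law: V(z) ∝ ln(z/z₀). With r = V₁/V₂ = 15.5/23.25 = 0.66667,
r · ln(z₂/z₀) = ln(z₁/z₀) ⇒ ln z₀ = (ln z₁ − r·ln z₂)/(1 − r)
ln z₀ = (0.69315 − 0.66667×2.39790) / 0.33333 = -2.7163
z₀ = exp(-2.7163) = 0.06612 m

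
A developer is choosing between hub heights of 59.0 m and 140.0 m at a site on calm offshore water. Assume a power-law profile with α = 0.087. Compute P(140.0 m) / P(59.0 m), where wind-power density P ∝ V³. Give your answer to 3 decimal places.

1.253

Speed ratio: V_B/V_A = (z_B/z_A)^α = (140.0/59.0)^0.087 = (2.3729)^0.087 = 1.07808
Power-density ratio: P_B/P_A = (V_B/V_A)³ = (1.07808)³ = 1.25299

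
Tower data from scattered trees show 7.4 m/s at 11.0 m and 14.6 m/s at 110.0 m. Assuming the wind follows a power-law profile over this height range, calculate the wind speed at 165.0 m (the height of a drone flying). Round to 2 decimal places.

First find α: α = ln(V₂/V₁)/ln(z₂/z₁) = ln(14.6/7.4)/ln(110.0/11.0) = 0.67954/2.30259 = 0.2951
Extrapolate from 110.0 m to 165.0 m: V₃ = 14.6 × (165.0/110.0)^0.2951 = 14.6 × 1.1271 = 16.4559 m/s

16.46 m/s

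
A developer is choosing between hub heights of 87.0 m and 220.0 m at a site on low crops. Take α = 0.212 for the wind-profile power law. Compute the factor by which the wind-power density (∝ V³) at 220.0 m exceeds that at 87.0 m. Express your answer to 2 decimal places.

Speed ratio: V_B/V_A = (z_B/z_A)^α = (220.0/87.0)^0.212 = (2.5287)^0.212 = 1.21735
Power-density ratio: P_B/P_A = (V_B/V_A)³ = (1.21735)³ = 1.80404

1.80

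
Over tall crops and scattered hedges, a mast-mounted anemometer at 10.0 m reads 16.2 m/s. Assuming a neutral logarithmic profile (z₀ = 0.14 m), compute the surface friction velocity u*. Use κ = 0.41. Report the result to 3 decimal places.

u* ≈ 1.556 m/s

Log law: V(z) = (u*/κ) · ln(z/z₀) ⇒ u* = κ · V / ln(z/z₀)
u* = 0.41 × 16.2 / ln(10.0/0.14) = 0.41 × 16.2 / 4.2687
   = 6.6420 / 4.2687 = 1.5560 m/s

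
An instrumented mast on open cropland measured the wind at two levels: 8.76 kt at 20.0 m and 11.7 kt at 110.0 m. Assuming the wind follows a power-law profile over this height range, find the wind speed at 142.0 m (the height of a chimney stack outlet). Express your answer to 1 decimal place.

First find α: α = ln(V₂/V₁)/ln(z₂/z₁) = ln(11.7/8.76)/ln(110.0/20.0) = 0.28939/1.70475 = 0.1698
Extrapolate from 110.0 m to 142.0 m: V₃ = 11.7 × (142.0/110.0)^0.1698 = 11.7 × 1.0443 = 12.2183 kt

12.2 kt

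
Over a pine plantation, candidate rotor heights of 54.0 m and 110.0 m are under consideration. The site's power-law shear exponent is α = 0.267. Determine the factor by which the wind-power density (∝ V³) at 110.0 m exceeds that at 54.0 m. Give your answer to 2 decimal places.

1.77

Speed ratio: V_B/V_A = (z_B/z_A)^α = (110.0/54.0)^0.267 = (2.0370)^0.267 = 1.20921
Power-density ratio: P_B/P_A = (V_B/V_A)³ = (1.20921)³ = 1.76811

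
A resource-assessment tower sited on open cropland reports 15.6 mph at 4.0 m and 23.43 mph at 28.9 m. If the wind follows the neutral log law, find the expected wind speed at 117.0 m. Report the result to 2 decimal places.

28.97 mph

Log law: V ∝ ln(z/z₀). From the pair, with r = V₁/V₂ = 0.66581,
ln z₀ = (ln z₁ − r·ln z₂)/(1 − r) = (1.3863 − 0.66581×3.3638)/0.33419 = -2.5536 → z₀ = 0.07780 m
V₃ = V₁ · ln(z₃/z₀)/ln(z₁/z₀) = 15.6 × 7.3158/3.9399 = 28.9666 mph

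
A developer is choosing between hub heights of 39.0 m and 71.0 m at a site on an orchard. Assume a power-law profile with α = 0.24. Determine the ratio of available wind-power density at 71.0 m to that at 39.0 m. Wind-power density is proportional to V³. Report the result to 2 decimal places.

1.54

Speed ratio: V_B/V_A = (z_B/z_A)^α = (71.0/39.0)^0.24 = (1.8205)^0.24 = 1.15464
Power-density ratio: P_B/P_A = (V_B/V_A)³ = (1.15464)³ = 1.53936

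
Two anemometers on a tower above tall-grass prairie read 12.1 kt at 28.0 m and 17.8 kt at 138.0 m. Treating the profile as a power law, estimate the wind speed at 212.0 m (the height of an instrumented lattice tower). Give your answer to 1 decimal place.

19.7 kt

First find α: α = ln(V₂/V₁)/ln(z₂/z₁) = ln(17.8/12.1)/ln(138.0/28.0) = 0.38599/1.59505 = 0.2420
Extrapolate from 138.0 m to 212.0 m: V₃ = 17.8 × (212.0/138.0)^0.2420 = 17.8 × 1.1095 = 19.7488 kt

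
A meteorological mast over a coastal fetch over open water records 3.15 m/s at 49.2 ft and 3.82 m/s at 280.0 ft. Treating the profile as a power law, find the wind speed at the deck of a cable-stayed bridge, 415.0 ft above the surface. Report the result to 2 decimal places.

3.99 m/s

First find α: α = ln(V₂/V₁)/ln(z₂/z₁) = ln(3.82/3.15)/ln(280.0/49.2) = 0.19285/1.73890 = 0.1109
Extrapolate from 280.0 ft to 415.0 ft: V₃ = 3.82 × (415.0/280.0)^0.1109 = 3.82 × 1.0446 = 3.9904 m/s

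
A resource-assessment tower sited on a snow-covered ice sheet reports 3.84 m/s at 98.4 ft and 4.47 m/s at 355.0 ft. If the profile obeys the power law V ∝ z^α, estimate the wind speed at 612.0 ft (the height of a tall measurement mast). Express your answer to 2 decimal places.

First find α: α = ln(V₂/V₁)/ln(z₂/z₁) = ln(4.47/3.84)/ln(355.0/98.4) = 0.15192/1.28308 = 0.1184
Extrapolate from 355.0 ft to 612.0 ft: V₃ = 4.47 × (612.0/355.0)^0.1184 = 4.47 × 1.0666 = 4.7677 m/s

4.77 m/s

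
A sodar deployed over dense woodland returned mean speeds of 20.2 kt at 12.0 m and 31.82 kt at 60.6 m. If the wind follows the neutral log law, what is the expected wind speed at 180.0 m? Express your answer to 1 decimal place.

Log law: V ∝ ln(z/z₀). From the pair, with r = V₁/V₂ = 0.63482,
ln z₀ = (ln z₁ − r·ln z₂)/(1 − r) = (2.4849 − 0.63482×4.1043)/0.36518 = -0.3302 → z₀ = 0.7188 m
V₃ = V₁ · ln(z₃/z₀)/ln(z₁/z₀) = 20.2 × 5.5232/2.8151 = 39.6317 kt

39.6 kt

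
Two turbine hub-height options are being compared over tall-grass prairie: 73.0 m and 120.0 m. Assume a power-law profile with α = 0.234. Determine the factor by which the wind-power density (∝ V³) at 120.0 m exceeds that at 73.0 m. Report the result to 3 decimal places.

Speed ratio: V_B/V_A = (z_B/z_A)^α = (120.0/73.0)^0.234 = (1.6438)^0.234 = 1.12334
Power-density ratio: P_B/P_A = (V_B/V_A)³ = (1.12334)³ = 1.41753

1.418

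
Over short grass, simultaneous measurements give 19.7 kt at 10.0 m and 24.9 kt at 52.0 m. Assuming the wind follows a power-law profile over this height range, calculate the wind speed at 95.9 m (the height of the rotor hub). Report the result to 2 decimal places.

First find α: α = ln(V₂/V₁)/ln(z₂/z₁) = ln(24.9/19.7)/ln(52.0/10.0) = 0.23425/1.64866 = 0.1421
Extrapolate from 52.0 m to 95.9 m: V₃ = 24.9 × (95.9/52.0)^0.1421 = 24.9 × 1.0909 = 27.1624 kt

27.16 kt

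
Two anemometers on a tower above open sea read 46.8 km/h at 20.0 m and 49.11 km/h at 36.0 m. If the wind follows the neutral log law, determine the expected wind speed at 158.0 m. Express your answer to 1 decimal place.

54.9 km/h

Log law: V ∝ ln(z/z₀). From the pair, with r = V₁/V₂ = 0.95296,
ln z₀ = (ln z₁ − r·ln z₂)/(1 − r) = (2.9957 − 0.95296×3.5835)/0.04704 = -8.9127 → z₀ = 0.0001347 m
V₃ = V₁ · ln(z₃/z₀)/ln(z₁/z₀) = 46.8 × 13.9753/11.9084 = 54.9228 km/h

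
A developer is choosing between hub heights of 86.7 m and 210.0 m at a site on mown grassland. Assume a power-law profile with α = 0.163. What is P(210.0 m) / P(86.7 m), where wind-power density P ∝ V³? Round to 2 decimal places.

Speed ratio: V_B/V_A = (z_B/z_A)^α = (210.0/86.7)^0.163 = (2.4221)^0.163 = 1.15511
Power-density ratio: P_B/P_A = (V_B/V_A)³ = (1.15511)³ = 1.54125

1.54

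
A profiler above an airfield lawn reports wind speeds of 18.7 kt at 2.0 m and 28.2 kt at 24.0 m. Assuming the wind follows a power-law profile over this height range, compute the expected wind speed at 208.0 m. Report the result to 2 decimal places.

First find α: α = ln(V₂/V₁)/ln(z₂/z₁) = ln(28.2/18.7)/ln(24.0/2.0) = 0.41080/2.48491 = 0.1653
Extrapolate from 24.0 m to 208.0 m: V₃ = 28.2 × (208.0/24.0)^0.1653 = 28.2 × 1.4290 = 40.2988 kt

40.30 kt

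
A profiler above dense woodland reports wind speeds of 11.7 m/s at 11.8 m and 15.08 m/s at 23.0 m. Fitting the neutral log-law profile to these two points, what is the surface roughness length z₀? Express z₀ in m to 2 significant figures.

Log law: V(z) ∝ ln(z/z₀). With r = V₁/V₂ = 11.7/15.08 = 0.77586,
r · ln(z₂/z₀) = ln(z₁/z₀) ⇒ ln z₀ = (ln z₁ − r·ln z₂)/(1 − r)
ln z₀ = (2.46810 − 0.77586×3.13549) / 0.22414 = 0.1579
z₀ = exp(0.1579) = 1.171 m

z₀ ≈ 1.2 m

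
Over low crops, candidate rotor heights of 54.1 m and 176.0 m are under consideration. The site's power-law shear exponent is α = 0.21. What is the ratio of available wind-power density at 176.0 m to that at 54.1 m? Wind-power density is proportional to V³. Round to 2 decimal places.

Speed ratio: V_B/V_A = (z_B/z_A)^α = (176.0/54.1)^0.21 = (3.2532)^0.21 = 1.28111
Power-density ratio: P_B/P_A = (V_B/V_A)³ = (1.28111)³ = 2.10261

2.10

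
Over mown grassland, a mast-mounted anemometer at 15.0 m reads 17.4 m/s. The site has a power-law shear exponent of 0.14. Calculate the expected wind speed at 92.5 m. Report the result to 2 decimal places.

Power-law profile: V₂ = V₁ · (z₂/z₁)^α
V₂ = 17.4 × (92.5/15.0)^0.14 = 17.4 × (6.1667)^0.14
    = 17.4 × 1.2901 = 22.4469 m/s

22.45 m/s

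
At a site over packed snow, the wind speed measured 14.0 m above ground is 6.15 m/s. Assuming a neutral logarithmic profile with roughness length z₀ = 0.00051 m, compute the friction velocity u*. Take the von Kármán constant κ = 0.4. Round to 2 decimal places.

u* ≈ 0.24 m/s

Log law: V(z) = (u*/κ) · ln(z/z₀) ⇒ u* = κ · V / ln(z/z₀)
u* = 0.4 × 6.15 / ln(14.0/0.00051) = 0.4 × 6.15 / 10.2202
   = 2.4600 / 10.2202 = 0.2407 m/s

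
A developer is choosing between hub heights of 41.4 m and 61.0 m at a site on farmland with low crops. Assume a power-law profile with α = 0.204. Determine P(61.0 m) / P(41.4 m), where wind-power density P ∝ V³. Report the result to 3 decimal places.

Speed ratio: V_B/V_A = (z_B/z_A)^α = (61.0/41.4)^0.204 = (1.4734)^0.204 = 1.08228
Power-density ratio: P_B/P_A = (V_B/V_A)³ = (1.08228)³ = 1.26770

1.268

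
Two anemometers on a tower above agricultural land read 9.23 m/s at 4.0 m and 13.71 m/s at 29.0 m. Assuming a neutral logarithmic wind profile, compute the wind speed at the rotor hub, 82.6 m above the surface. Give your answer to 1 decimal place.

16.1 m/s

Log law: V ∝ ln(z/z₀). From the pair, with r = V₁/V₂ = 0.67323,
ln z₀ = (ln z₁ − r·ln z₂)/(1 − r) = (1.3863 − 0.67323×3.3673)/0.32677 = -2.6951 → z₀ = 0.06754 m
V₃ = V₁ · ln(z₃/z₀)/ln(z₁/z₀) = 9.23 × 7.1091/4.0814 = 16.0771 m/s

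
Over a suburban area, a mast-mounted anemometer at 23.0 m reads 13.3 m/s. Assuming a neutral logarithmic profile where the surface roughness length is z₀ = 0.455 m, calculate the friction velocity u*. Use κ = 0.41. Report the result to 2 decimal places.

Log law: V(z) = (u*/κ) · ln(z/z₀) ⇒ u* = κ · V / ln(z/z₀)
u* = 0.41 × 13.3 / ln(23.0/0.455) = 0.41 × 13.3 / 3.9230
   = 5.4530 / 3.9230 = 1.3900 m/s

u* ≈ 1.39 m/s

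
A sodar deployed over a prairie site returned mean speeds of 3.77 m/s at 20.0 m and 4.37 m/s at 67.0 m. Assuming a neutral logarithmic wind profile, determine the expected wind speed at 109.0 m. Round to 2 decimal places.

Log law: V ∝ ln(z/z₀). From the pair, with r = V₁/V₂ = 0.86270,
ln z₀ = (ln z₁ − r·ln z₂)/(1 − r) = (2.9957 − 0.86270×4.2047)/0.13730 = -4.6006 → z₀ = 0.01005 m
V₃ = V₁ · ln(z₃/z₀)/ln(z₁/z₀) = 3.77 × 9.2919/7.5963 = 4.6115 m/s

4.61 m/s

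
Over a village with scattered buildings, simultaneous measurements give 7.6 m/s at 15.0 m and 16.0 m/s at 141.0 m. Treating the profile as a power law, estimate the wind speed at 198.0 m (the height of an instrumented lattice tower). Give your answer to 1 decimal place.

First find α: α = ln(V₂/V₁)/ln(z₂/z₁) = ln(16.0/7.6)/ln(141.0/15.0) = 0.74444/2.24071 = 0.3322
Extrapolate from 141.0 m to 198.0 m: V₃ = 16.0 × (198.0/141.0)^0.3322 = 16.0 × 1.1194 = 17.9105 m/s

17.9 m/s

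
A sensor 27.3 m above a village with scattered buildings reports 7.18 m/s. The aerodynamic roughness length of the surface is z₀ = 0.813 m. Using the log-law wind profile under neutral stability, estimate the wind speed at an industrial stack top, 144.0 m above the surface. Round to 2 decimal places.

Log law: V(z) ∝ ln(z/z₀), so V₂/V₁ = ln(z₂/z₀) / ln(z₁/z₀).
ln(144.0/0.813) = 5.1768, ln(27.3/0.813) = 3.5139
V₂ = 7.18 × 5.1768/3.5139 = 7.18 × 1.4732 = 10.5779 m/s

10.58 m/s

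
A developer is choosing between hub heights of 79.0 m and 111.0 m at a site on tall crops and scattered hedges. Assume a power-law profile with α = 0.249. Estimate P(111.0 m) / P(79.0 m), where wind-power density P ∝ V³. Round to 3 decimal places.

Speed ratio: V_B/V_A = (z_B/z_A)^α = (111.0/79.0)^0.249 = (1.4051)^0.249 = 1.08837
Power-density ratio: P_B/P_A = (V_B/V_A)³ = (1.08837)³ = 1.28923

1.289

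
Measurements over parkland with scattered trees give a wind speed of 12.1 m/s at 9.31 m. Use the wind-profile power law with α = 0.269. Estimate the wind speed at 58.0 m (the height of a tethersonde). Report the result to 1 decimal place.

Power-law profile: V₂ = V₁ · (z₂/z₁)^α
V₂ = 12.1 × (58.0/9.31)^0.269 = 12.1 × (6.2299)^0.269
    = 12.1 × 1.6357 = 19.7925 m/s

19.8 m/s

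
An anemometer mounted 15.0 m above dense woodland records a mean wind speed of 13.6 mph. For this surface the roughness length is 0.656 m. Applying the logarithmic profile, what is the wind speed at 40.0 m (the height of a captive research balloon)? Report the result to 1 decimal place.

17.9 mph

Log law: V(z) ∝ ln(z/z₀), so V₂/V₁ = ln(z₂/z₀) / ln(z₁/z₀).
ln(40.0/0.656) = 4.1105, ln(15.0/0.656) = 3.1296
V₂ = 13.6 × 4.1105/3.1296 = 13.6 × 1.3134 = 17.8622 mph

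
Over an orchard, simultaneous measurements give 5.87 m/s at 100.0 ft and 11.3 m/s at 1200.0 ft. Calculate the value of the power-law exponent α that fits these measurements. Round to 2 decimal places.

α ≈ 0.26

Power law: V₂/V₁ = (z₂/z₁)^α ⇒ α = ln(V₂/V₁) / ln(z₂/z₁)
α = ln(11.3/5.87) / ln(1200.0/100.0) = ln(1.9250) / ln(12.0000)
  = 0.65495 / 2.48491 = 0.26357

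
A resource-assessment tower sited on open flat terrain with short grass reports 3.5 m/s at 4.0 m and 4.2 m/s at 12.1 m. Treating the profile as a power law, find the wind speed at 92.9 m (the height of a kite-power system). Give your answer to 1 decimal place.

First find α: α = ln(V₂/V₁)/ln(z₂/z₁) = ln(4.2/3.5)/ln(12.1/4.0) = 0.18232/1.10691 = 0.1647
Extrapolate from 12.1 m to 92.9 m: V₃ = 4.2 × (92.9/12.1)^0.1647 = 4.2 × 1.3990 = 5.8757 m/s

5.9 m/s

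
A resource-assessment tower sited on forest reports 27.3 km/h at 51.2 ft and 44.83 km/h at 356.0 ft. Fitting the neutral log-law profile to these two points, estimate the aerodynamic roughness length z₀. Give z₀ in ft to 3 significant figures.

Log law: V(z) ∝ ln(z/z₀). With r = V₁/V₂ = 27.3/44.83 = 0.60897,
r · ln(z₂/z₀) = ln(z₁/z₀) ⇒ ln z₀ = (ln z₁ − r·ln z₂)/(1 − r)
ln z₀ = (3.93574 − 0.60897×5.87493) / 0.39103 = 0.9158
z₀ = exp(0.9158) = 2.499 ft

z₀ ≈ 2.50 ft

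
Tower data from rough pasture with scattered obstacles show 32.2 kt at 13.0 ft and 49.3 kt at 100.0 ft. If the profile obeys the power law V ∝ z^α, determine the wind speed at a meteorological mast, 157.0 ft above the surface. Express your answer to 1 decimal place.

First find α: α = ln(V₂/V₁)/ln(z₂/z₁) = ln(49.3/32.2)/ln(100.0/13.0) = 0.42596/2.04022 = 0.2088
Extrapolate from 100.0 ft to 157.0 ft: V₃ = 49.3 × (157.0/100.0)^0.2088 = 49.3 × 1.0988 = 54.1685 kt

54.2 kt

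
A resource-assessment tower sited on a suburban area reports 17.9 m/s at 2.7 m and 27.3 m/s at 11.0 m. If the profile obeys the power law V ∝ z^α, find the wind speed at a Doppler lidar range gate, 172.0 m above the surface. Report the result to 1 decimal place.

62.4 m/s

First find α: α = ln(V₂/V₁)/ln(z₂/z₁) = ln(27.3/17.9)/ln(11.0/2.7) = 0.42209/1.40464 = 0.3005
Extrapolate from 11.0 m to 172.0 m: V₃ = 27.3 × (172.0/11.0)^0.3005 = 27.3 × 2.2847 = 62.3724 m/s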